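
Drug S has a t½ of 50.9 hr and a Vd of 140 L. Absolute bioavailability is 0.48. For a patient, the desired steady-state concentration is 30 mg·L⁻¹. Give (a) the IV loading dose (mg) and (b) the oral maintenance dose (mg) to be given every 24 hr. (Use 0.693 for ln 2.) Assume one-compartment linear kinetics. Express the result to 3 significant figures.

LD = Vd × C = 140.0 × 30 = 4200 mg
CL = 0.693 × Vd / t½ = 0.693 × 140.0 / 50.9 = 1.906 L/h
D = CL × Css × τ / F = 1.906 × 30 × 24 / 0.48 = 2859 mg

(a) 4200 mg; (b) 2860 mg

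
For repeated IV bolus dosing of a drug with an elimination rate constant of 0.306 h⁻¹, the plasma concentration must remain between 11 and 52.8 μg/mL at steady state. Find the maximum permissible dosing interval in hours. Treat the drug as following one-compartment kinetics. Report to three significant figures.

Between IV bolus doses, concentration decays as C = C₀·e^(−kτ), so C_peak/C_trough = e^(kτ).
τ_max = ln(C_peak/C_trough) / k = ln(52.8/11) / 0.3060 = 1.569 / 0.3060 = 5.127 h

5.13 h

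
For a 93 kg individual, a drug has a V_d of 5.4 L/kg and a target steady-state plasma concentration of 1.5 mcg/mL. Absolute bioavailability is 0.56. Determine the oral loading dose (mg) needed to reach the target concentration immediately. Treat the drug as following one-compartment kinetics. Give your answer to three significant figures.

1350 mg

Total Vd = 5.4 × 93 = 502.2 L
The loading dose fills Vd to the target concentration.
LD = Vd × C / F = 502.2 × 1.500 / 0.56 = 1345 mg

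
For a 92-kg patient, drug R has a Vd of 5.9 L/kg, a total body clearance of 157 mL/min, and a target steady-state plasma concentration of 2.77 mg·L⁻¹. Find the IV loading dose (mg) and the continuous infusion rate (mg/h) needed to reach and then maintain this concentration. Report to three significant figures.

Total Vd = 5.9 × 92 = 542.8 L
LD = Vd · C_target = 542.8 × 2.77 = 1504 mg
CL = 157 mL/min × 60/1000 = 9.420 L/h
Maintenance: replace elimination → rate = CL × Css = 9.420 × 2.77 = 26.09 mg/h

(a) 1500 mg; (b) 26.1 mg/h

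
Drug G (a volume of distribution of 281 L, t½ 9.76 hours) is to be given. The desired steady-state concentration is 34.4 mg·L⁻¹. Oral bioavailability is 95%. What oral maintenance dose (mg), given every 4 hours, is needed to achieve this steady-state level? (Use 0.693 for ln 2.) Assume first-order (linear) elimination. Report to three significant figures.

CL = 0.693 × Vd / t½ = 0.693 × 281.0 / 9.76 = 19.95 L/h
D = CL × Css × τ / F = 19.95 × 34.4 × 4 / 0.95 = 2890 mg

2890 mg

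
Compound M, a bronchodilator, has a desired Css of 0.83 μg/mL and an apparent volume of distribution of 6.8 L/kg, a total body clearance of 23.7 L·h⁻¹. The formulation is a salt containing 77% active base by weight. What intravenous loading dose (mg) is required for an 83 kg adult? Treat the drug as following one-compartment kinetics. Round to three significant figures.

Total Vd = 6.8 × 83 = 564.4 L
LD = Vd × C / S = 564.4 × 0.8300 / 0.77 = 608.4 mg

608 mg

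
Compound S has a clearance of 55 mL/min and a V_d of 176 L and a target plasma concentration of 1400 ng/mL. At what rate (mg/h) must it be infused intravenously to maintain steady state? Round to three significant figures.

CL = 55 mL/min = 55 × 0.06 = 3.300 L/h
C = 1400 ng/mL = 1.400 mg/L
Vd does not affect the maintenance rate; only clearance governs steady-state input.
R₀ = 3.300 × 1.4 = 4.620 mg/h

4.62 mg/h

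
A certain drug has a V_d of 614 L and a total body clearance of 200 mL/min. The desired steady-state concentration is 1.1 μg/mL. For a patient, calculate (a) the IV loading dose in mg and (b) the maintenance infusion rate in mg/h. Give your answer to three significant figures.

(a) 675 mg; (b) 13.2 mg/h

Loading dose = Vd × C = 614.0 × 1.1 = 675.4 mg
CL = 200 mL/min × 60/1000 = 12.00 L/h
Maintenance infusion rate = CL × Css = 12.00 × 1.1 = 13.20 mg/h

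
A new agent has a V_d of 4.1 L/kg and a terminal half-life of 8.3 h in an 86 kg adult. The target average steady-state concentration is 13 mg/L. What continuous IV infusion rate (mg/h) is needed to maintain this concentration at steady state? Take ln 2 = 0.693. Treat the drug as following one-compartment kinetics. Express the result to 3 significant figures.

Total Vd = 4.1 × 86 = 352.6 L
k = 0.693/8.3 = 0.08349 h⁻¹, so CL = k·Vd = 0.08349 × 352.6 = 29.44 L/h
Infusion rate = CL × Css = 29.44 × 13 = 382.7 mg/h

383 mg/h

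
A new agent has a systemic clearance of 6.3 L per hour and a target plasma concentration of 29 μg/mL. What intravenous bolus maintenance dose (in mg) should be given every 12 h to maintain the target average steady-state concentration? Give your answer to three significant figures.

2190 mg

D = CL × Css × τ = 6.300 × 29 × 12 = 2192 mg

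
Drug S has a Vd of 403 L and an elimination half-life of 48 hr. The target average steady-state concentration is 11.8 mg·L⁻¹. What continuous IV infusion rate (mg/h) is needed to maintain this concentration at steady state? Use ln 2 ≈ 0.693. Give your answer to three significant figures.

k = 0.693/48 = 0.01444 h⁻¹, so CL = k·Vd = 0.01444 × 403.0 = 5.819 L/h
Infusion rate = CL × Css = 5.819 × 11.8 = 68.66 mg/h

68.7 mg/h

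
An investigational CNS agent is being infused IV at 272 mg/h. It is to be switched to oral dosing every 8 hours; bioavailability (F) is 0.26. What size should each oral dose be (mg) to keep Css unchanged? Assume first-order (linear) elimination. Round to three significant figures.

8370 mg

To maintain the same Css, the systemic dosing rate must be unchanged: F·D/τ = infusion rate.
D = rate × τ / F = 272 × 8 / 0.26 = 8369 mg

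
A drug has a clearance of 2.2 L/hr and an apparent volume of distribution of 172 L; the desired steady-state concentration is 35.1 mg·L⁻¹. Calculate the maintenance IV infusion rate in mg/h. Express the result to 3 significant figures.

At steady state, infusion rate equals elimination rate: rate in = CL × Css.
Infusion rate = CL · Css = 2.200 L/h × 35.1 mg/L = 77.22 mg/h

77.2 mg/h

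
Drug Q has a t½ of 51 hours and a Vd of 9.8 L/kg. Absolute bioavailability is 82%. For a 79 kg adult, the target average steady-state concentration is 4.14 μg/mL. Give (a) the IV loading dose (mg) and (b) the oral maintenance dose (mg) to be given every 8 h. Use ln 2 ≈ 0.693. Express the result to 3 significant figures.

Total Vd = 9.8 × 79 = 774.2 L
LD = Vd × C = 774.2 × 4.14 = 3205 mg
CL = 0.693 × Vd / t½ = 0.693 × 774.2 / 51 = 10.52 L/h
D = CL × Css × τ / F = 10.52 × 4.14 × 8 / 0.82 = 424.9 mg

(a) 3210 mg; (b) 425 mg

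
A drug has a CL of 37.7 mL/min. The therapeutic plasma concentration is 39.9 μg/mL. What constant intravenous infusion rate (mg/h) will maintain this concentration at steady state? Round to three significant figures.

CL = 37.7 mL/min × 60/1000 = 2.262 L/h
At steady state, infusion rate equals elimination rate: rate in = CL × Css.
Infusion rate = CL · Css = 2.262 L/h × 39.9 mg/L = 90.25 mg/h

90.3 mg/h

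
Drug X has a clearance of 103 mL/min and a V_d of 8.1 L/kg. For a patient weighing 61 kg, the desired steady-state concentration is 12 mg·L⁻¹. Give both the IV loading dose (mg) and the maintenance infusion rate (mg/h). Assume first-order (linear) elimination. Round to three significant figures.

(a) 5930 mg; (b) 74.2 mg/h

Total Vd = 8.1 × 61 = 494.1 L
LD = Vd · C_target = 494.1 × 12 = 5929 mg
Convert clearance: 103 mL/min × 60 min/h ÷ 1000 mL/L = 6.180 L/h
Maintenance infusion rate = CL × Css = 6.180 × 12 = 74.16 mg/h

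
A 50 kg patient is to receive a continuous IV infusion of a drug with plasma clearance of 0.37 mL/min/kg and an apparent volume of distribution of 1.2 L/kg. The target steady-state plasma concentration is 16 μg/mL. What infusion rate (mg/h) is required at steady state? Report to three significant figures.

17.8 mg/h

CL = 0.37 mL/min/kg × 50 kg = 18.50 mL/min = 18.50 × 60/1000 = 1.110 L/h
R₀ = 1.110 × 16 = 17.76 mg/h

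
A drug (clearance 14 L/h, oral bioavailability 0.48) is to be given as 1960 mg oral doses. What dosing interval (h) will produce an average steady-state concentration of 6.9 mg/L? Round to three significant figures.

F·D/τ = CL·Css → τ = F·D / (CL·Css).
τ = 0.48 × 1960 / (14 × 6.9) = 9.739 h

9.74 h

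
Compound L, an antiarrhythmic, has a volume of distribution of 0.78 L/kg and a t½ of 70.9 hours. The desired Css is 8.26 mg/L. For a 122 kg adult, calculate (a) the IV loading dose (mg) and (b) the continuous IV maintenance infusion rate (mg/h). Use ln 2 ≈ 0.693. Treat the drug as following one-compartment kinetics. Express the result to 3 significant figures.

Vd = 0.78 L/kg × 122 kg = 95.16 L
LD = Vd × C = 95.16 × 8.26 = 786.0 mg
CL = 0.693 × Vd / t½ = 0.693 × 95.16 / 70.9 = 0.9301 L/h
Infusion rate = CL × Css = 0.9301 × 8.26 = 7.683 mg/h

(a) 786 mg; (b) 7.68 mg/h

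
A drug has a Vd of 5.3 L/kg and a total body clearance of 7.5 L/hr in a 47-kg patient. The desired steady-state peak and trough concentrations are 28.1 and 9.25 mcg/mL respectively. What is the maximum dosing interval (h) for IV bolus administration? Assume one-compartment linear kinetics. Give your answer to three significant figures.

Total Vd = 5.3 × 47 = 249.1 L
k = CL / Vd = 7.500 / 249.1 = 0.03011 h⁻¹
Between IV bolus doses, concentration decays as C = C₀·e^(−kτ), so C_peak/C_trough = e^(kτ).
τ_max = ln(C_peak/C_trough) / k = ln(28.1/9.25) / 0.03011 = 1.111 / 0.03011 = 36.90 h

36.9 h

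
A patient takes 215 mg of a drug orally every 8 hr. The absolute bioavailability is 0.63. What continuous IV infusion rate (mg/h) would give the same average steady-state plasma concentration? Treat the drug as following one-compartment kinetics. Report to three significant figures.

16.9 mg/h

Equivalent systemic input: infusion rate = F·D/τ.
Rate = 0.63 × 215 / 8 = 16.93 mg/h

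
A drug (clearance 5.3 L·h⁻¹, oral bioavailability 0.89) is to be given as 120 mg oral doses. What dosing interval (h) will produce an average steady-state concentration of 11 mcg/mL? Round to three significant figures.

F·D/τ = CL·Css → τ = F·D / (CL·Css).
τ = 0.89 × 120 / (5.3 × 11) = 1.832 h

1.83 h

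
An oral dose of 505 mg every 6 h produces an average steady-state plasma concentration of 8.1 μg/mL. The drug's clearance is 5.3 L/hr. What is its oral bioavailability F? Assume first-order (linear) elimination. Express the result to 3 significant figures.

0.510

F·D/τ = CL·Css at steady state → F = CL·Css·τ / D.
F = 5.3 × 8.1 × 6 / 505 = 0.510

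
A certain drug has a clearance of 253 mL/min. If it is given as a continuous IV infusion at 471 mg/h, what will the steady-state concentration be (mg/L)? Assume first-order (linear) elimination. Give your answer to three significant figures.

31.0 mg/L

CL = 253 mL/min = 253 × 0.06 = 15.18 L/h
Css = rate / CL = 471 / 15.18 = 31.03 mg/L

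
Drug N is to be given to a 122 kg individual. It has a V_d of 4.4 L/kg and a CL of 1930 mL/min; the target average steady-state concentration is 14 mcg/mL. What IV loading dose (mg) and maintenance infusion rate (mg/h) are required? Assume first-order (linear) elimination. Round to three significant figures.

(a) 7520 mg; (b) 1620 mg/h

Vd(total) = 122 kg × 4.4 L/kg = 536.8 L
Loading dose = Vd × C = 536.8 × 14 = 7515 mg
CL = 1930 mL/min = 1930 × 0.06 = 115.8 L/h
Maintenance infusion rate = CL × Css = 115.8 × 14 = 1621 mg/h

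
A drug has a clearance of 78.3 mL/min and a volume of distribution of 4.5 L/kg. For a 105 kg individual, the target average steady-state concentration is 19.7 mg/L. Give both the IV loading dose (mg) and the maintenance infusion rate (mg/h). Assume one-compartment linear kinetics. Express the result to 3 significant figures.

Total Vd = 4.5 × 105 = 472.5 L
Loading dose = Vd × C = 472.5 × 19.7 = 9308 mg
CL = 78.3 mL/min = 78.3 × 0.06 = 4.698 L/h
Infusion rate = 4.698 L/h × 19.7 mg/L = 92.55 mg/h

(a) 9310 mg; (b) 92.6 mg/h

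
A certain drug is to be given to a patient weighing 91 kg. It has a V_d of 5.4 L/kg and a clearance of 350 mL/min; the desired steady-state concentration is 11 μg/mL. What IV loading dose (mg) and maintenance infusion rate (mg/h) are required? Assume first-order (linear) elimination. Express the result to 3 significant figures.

Total Vd = 5.4 × 91 = 491.4 L
Loading: fill Vd to C_target → 491.4 L × 11 mg/L = 5405 mg
CL = 350 mL/min = 350 × 0.06 = 21.00 L/h
Infusion rate = 21.00 L/h × 11 mg/L = 231.0 mg/h

(a) 5410 mg; (b) 231 mg/h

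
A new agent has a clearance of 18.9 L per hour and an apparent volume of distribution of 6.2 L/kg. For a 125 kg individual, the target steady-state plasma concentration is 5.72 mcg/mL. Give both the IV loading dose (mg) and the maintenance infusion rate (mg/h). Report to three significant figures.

Vd = 6.2 L/kg × 125 kg = 775.0 L
Loading dose = Vd × C = 775.0 × 5.72 = 4433 mg
Maintenance infusion rate = CL × Css = 18.90 × 5.72 = 108.1 mg/h

(a) 4430 mg; (b) 108 mg/h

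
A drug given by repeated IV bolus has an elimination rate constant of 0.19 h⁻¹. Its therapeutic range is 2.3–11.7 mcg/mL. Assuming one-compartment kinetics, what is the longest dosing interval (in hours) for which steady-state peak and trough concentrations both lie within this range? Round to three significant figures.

Between IV bolus doses, concentration decays as C = C₀·e^(−kτ), so C_peak/C_trough = e^(kτ).
τ_max = ln(C_peak/C_trough) / k = ln(11.7/2.3) / 0.1900 = 1.627 / 0.1900 = 8.563 h

8.56 h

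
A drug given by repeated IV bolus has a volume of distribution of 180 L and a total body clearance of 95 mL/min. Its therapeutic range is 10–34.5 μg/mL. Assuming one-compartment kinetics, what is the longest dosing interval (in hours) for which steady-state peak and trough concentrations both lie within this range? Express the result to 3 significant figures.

Convert clearance: 95 mL/min × 60 min/h ÷ 1000 mL/L = 5.700 L/h
k = CL / Vd = 5.700 / 180.0 = 0.03167 h⁻¹
Between IV bolus doses, concentration decays as C = C₀·e^(−kτ), so C_peak/C_trough = e^(kτ).
τ_max = ln(C_peak/C_trough) / k = ln(34.5/10) / 0.03167 = 1.238 / 0.03167 = 39.09 h

39.1 h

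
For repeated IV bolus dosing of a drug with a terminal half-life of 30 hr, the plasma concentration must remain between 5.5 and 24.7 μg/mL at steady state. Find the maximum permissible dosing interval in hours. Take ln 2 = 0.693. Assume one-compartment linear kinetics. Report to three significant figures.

k = 0.693 / t½ = 0.693 / 30 = 0.02310 h⁻¹
Between IV bolus doses, concentration decays as C = C₀·e^(−kτ), so C_peak/C_trough = e^(kτ).
τ_max = ln(C_peak/C_trough) / k = ln(24.7/5.5) / 0.02310 = 1.502 / 0.02310 = 65.02 h

65.0 h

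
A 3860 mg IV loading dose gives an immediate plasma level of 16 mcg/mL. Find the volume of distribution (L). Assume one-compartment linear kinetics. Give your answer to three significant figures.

241 L

Immediately after an IV bolus, C₀ = Dose / Vd, so Vd = Dose / C₀.
Vd = 3860 / 16 = 241.3 L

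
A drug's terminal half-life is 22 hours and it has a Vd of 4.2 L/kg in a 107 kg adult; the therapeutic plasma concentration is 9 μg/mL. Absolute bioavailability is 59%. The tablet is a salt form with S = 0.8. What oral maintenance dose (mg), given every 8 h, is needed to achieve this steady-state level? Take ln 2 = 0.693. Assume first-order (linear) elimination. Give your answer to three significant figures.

2160 mg

Vd = 4.2 L/kg × 107 kg = 449.4 L
CL = ln 2 · Vd / t½ = 0.693 × 449.4 / 22 = 14.16 L/h
D = CL × Css × τ / F / S = 14.16 × 9 × 8 / 0.59 / 0.8 = 2160 mg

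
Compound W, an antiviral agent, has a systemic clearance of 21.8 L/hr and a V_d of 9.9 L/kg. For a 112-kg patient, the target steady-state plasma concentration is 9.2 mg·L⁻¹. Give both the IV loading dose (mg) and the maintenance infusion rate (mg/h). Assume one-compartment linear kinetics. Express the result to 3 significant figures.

Vd(total) = 112 kg × 9.9 L/kg = 1109 L
LD = Vd · C_target = 1109 × 9.2 = 10200 mg
Infusion rate = 21.80 L/h × 9.2 mg/L = 200.6 mg/h

(a) 10200 mg; (b) 201 mg/h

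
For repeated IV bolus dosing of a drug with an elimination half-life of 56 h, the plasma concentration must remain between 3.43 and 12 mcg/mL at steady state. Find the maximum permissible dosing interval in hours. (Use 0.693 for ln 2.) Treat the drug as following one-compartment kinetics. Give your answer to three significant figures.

k = 0.693 / t½ = 0.693 / 56 = 0.01238 h⁻¹
Between IV bolus doses, concentration decays as C = C₀·e^(−kτ), so C_peak/C_trough = e^(kτ).
τ_max = ln(C_peak/C_trough) / k = ln(12/3.43) / 0.01238 = 1.252 / 0.01238 = 101.1 h

101 h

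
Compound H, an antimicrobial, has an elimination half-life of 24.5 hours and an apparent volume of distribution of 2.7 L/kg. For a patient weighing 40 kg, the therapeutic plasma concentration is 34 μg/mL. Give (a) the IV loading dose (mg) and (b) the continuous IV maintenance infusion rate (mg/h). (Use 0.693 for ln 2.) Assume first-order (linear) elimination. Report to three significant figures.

Vd = 2.7 L/kg × 40 kg = 108.0 L
LD = Vd × C = 108.0 × 34 = 3672 mg
CL = 0.693 × Vd / t½ = 0.693 × 108.0 / 24.5 = 3.055 L/h
Infusion rate = CL × Css = 3.055 × 34 = 103.9 mg/h

(a) 3670 mg; (b) 104 mg/h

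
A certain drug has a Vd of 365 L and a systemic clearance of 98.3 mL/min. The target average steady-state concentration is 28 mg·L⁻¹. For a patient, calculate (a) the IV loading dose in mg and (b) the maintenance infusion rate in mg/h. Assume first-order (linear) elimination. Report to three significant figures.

(a) 10200 mg; (b) 165 mg/h

LD = Vd · C_target = 365.0 × 28 = 10220 mg
CL = 98.3 mL/min = 98.3 × 0.06 = 5.898 L/h
Maintenance: replace elimination → rate = CL × Css = 5.898 × 28 = 165.1 mg/h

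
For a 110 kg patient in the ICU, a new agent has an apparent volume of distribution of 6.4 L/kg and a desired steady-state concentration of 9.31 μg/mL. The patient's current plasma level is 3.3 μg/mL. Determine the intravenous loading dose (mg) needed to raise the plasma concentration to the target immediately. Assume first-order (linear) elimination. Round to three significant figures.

Vd = 6.4 L/kg × 110 kg = 704.0 L
Concentration deficit ΔC = 9.31 − 3.3 = 6.010 mg/L
LD = Vd × ΔC = 704.0 × 6.010 = 4231 mg

4230 mg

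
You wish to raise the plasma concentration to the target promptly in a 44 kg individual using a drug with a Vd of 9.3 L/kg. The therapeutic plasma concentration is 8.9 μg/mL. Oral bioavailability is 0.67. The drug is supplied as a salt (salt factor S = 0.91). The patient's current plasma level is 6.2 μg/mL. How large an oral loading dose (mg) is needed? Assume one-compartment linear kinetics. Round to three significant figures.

Vd(total) = 44 kg × 9.3 L/kg = 409.2 L
Concentration deficit ΔC = 8.9 − 6.2 = 2.700 mg/L
LD = Vd × ΔC / F / S = 409.2 × 2.700 / 0.67 / 0.91 = 1812 mg

1810 mg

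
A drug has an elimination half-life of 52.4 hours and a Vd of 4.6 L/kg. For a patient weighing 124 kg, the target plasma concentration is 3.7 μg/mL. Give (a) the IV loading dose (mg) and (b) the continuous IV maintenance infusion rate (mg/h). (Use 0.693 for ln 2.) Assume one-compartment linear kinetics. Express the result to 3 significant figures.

Vd = 4.6 L/kg × 124 kg = 570.4 L
LD = Vd × C = 570.4 × 3.7 = 2110 mg
CL = 0.693 × Vd / t½ = 0.693 × 570.4 / 52.4 = 7.544 L/h
Infusion rate = CL × Css = 7.544 × 3.7 = 27.91 mg/h

(a) 2110 mg; (b) 27.9 mg/h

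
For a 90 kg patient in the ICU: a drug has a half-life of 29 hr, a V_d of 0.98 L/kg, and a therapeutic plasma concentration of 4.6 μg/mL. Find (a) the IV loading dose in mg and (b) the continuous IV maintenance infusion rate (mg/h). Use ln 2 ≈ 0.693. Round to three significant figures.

(a) 406 mg; (b) 9.70 mg/h

Vd(total) = 90 kg × 0.98 L/kg = 88.20 L
LD = Vd × C = 88.20 × 4.6 = 405.7 mg
CL = 0.693 × Vd / t½ = 0.693 × 88.20 / 29 = 2.108 L/h
Infusion rate = CL × Css = 2.108 × 4.6 = 9.697 mg/h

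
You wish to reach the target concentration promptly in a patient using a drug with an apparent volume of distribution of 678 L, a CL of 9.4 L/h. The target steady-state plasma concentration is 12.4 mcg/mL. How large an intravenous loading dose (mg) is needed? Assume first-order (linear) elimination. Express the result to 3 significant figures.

The loading dose fills Vd to the target concentration; clearance is irrelevant here.
LD = Vd × C = 678.0 × 12.40 = 8407 mg

8410 mg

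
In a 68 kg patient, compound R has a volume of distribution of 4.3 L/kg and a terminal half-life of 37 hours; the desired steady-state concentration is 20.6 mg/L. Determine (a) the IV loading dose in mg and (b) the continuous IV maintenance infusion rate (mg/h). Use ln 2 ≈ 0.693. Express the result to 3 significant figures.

(a) 6020 mg; (b) 113 mg/h

Vd = 4.3 L/kg × 68 kg = 292.4 L
LD = Vd × C = 292.4 × 20.6 = 6023 mg
CL = 0.693 × Vd / t½ = 0.693 × 292.4 / 37 = 5.477 L/h
Infusion rate = CL × Css = 5.477 × 20.6 = 112.8 mg/h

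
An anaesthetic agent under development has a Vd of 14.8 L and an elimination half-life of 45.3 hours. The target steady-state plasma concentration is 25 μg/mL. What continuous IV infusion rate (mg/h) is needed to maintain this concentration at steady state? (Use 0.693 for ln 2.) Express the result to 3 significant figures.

CL = 0.693 × Vd / t½ = 0.693 × 14.80 / 45.3 = 0.2264 L/h
Infusion rate = CL × Css = 0.2264 × 25 = 5.660 mg/h

5.66 mg/h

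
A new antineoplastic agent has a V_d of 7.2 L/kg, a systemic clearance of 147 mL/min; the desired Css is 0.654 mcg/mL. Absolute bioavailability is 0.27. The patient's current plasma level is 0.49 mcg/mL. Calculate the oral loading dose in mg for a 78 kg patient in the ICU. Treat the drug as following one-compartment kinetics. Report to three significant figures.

341 mg

Vd = 7.2 L/kg × 78 kg = 561.6 L
Concentration deficit ΔC = 0.654 − 0.49 = 0.1640 mg/L
LD = Vd × ΔC / F = 561.6 × 0.1640 / 0.27 = 341.1 mg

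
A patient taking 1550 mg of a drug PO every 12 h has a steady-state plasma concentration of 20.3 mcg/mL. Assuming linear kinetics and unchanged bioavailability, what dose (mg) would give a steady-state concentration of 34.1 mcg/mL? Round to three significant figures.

With linear kinetics, Css is proportional to dose rate (D/τ) at fixed clearance.
D₂ = D₁ × (Css,target / Css,current) = 1550 × 34.1/20.3 = 2604 mg

2600 mg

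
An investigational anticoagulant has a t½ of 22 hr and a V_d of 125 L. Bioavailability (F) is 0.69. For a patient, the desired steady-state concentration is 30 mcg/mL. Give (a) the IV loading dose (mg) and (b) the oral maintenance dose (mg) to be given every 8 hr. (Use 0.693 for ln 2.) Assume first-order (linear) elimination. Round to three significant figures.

LD = Vd × C = 125.0 × 30 = 3750 mg
CL = 0.693 × Vd / t½ = 0.693 × 125.0 / 22 = 3.938 L/h
D = CL × Css × τ / F = 3.938 × 30 × 8 / 0.69 = 1370 mg

(a) 3750 mg; (b) 1370 mg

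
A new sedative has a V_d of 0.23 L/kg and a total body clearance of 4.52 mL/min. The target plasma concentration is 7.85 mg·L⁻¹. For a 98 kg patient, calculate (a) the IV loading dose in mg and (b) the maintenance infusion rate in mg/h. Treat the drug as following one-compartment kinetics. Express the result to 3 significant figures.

(a) 177 mg; (b) 2.13 mg/h

Vd = 0.23 L/kg × 98 kg = 22.54 L
Loading dose = Vd × C = 22.54 × 7.85 = 176.9 mg
CL = 4.52 mL/min = 4.52 × 0.06 = 0.2712 L/h
Maintenance: replace elimination → rate = CL × Css = 0.2712 × 7.85 = 2.129 mg/h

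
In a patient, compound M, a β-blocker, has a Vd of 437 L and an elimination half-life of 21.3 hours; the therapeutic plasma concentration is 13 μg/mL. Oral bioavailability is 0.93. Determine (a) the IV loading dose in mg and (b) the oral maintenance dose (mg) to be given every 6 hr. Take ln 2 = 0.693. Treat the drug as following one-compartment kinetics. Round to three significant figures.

(a) 5680 mg; (b) 1190 mg

LD = Vd × C = 437.0 × 13 = 5681 mg
CL = 0.693 × Vd / t½ = 0.693 × 437.0 / 21.3 = 14.22 L/h
D = CL × Css × τ / F = 14.22 × 13 × 6 / 0.93 = 1193 mg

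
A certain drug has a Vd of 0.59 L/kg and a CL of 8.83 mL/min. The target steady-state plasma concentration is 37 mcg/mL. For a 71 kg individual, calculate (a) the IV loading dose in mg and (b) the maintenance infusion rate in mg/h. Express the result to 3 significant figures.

(a) 1550 mg; (b) 19.6 mg/h

Vd(total) = 71 kg × 0.59 L/kg = 41.89 L
LD = Vd · C_target = 41.89 × 37 = 1550 mg
CL = 8.83 mL/min = 8.83 × 0.06 = 0.5298 L/h
Maintenance: replace elimination → rate = CL × Css = 0.5298 × 37 = 19.60 mg/h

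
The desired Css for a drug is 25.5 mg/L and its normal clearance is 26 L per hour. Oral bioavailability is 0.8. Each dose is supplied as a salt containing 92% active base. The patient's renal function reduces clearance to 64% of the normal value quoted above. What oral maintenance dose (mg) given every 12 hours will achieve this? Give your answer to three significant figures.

Patient clearance = 0.64 × 26.00 = 16.64 L/h
D = CL × Css × τ / F / S = 16.64 × 25.5 × 12 / 0.8 / 0.92 = 6918 mg

6920 mg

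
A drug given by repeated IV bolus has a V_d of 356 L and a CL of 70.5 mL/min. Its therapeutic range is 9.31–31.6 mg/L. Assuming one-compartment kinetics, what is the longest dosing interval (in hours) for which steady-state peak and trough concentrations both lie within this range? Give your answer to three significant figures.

Convert clearance: 70.5 mL/min × 60 min/h ÷ 1000 mL/L = 4.230 L/h
k = CL / Vd = 4.230 / 356.0 = 0.01188 h⁻¹
Between IV bolus doses, concentration decays as C = C₀·e^(−kτ), so C_peak/C_trough = e^(kτ).
τ_max = ln(C_peak/C_trough) / k = ln(31.6/9.31) / 0.01188 = 1.222 / 0.01188 = 102.9 h

103 h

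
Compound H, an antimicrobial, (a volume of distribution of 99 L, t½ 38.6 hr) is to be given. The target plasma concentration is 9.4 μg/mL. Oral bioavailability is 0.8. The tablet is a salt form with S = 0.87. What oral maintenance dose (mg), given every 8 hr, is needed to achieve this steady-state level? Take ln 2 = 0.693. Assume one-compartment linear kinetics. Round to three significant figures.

CL = 0.693 × Vd / t½ = 0.693 × 99.00 / 38.6 = 1.777 L/h
D = CL × Css × τ / F / S = 1.777 × 9.4 × 8 / 0.8 / 0.87 = 192.0 mg

192 mg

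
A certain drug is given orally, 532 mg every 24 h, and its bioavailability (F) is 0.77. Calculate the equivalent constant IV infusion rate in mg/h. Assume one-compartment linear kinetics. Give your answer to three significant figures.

Equivalent systemic input: infusion rate = F·D/τ.
Rate = 0.77 × 532 / 24 = 17.07 mg/h

17.1 mg/h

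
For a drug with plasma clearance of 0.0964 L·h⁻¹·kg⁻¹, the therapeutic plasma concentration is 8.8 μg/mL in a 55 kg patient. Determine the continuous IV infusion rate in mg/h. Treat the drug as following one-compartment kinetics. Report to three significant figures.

CL = 0.0964 L·h⁻¹·kg⁻¹ × 55 kg = 5.302 L/h
Infusion rate = CL · Css = 5.302 L/h × 8.8 mg/L = 46.66 mg/h

46.7 mg/h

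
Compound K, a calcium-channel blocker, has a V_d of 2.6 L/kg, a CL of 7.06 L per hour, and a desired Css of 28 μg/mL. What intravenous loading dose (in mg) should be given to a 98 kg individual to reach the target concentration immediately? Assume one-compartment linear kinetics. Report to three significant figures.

7130 mg

Vd(total) = 98 kg × 2.6 L/kg = 254.8 L
LD = Vd × C = 254.8 × 28.00 = 7134 mg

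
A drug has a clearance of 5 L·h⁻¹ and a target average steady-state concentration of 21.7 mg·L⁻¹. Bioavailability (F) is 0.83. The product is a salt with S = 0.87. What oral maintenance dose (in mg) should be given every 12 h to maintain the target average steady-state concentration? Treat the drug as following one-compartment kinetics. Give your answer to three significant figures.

At steady state, dose per interval replaces the amount cleared in that interval: F·S·D/τ = CL·Css.
D = CL × Css × τ / F / S = 5.000 × 21.7 × 12 / 0.83 / 0.87 = 1803 mg

1800 mg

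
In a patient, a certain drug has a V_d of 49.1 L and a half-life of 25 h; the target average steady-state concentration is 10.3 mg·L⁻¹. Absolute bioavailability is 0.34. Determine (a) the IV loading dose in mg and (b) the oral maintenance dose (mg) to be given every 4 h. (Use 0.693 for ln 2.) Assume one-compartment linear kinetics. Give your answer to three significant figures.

LD = Vd × C = 49.10 × 10.3 = 505.7 mg
CL = 0.693 × Vd / t½ = 0.693 × 49.10 / 25 = 1.361 L/h
D = CL × Css × τ / F = 1.361 × 10.3 × 4 / 0.34 = 164.9 mg

(a) 506 mg; (b) 165 mg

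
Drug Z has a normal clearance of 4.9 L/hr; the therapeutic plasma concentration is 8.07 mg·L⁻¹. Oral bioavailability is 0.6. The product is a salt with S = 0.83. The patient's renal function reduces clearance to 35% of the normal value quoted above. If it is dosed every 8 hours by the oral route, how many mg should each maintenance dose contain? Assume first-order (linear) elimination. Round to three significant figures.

Patient clearance = 0.35 × 4.900 = 1.715 L/h
D = CL × Css × τ / F / S = 1.715 × 8.07 × 8 / 0.6 / 0.83 = 222.3 mg

222 mg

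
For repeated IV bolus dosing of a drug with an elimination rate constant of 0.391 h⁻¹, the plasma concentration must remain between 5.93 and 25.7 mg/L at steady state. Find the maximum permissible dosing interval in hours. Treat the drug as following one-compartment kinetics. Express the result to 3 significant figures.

Between IV bolus doses, concentration decays as C = C₀·e^(−kτ), so C_peak/C_trough = e^(kτ).
τ_max = ln(C_peak/C_trough) / k = ln(25.7/5.93) / 0.3910 = 1.466 / 0.3910 = 3.749 h

3.75 h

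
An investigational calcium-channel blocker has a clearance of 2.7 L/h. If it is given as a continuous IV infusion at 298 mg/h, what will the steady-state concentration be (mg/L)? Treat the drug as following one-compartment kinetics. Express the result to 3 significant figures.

110 mg/L

Css = rate / CL = 298 / 2.700 = 110.4 mg/L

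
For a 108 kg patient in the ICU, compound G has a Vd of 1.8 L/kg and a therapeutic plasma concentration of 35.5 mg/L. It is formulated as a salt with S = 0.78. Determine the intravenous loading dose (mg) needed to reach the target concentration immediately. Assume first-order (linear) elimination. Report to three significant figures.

8850 mg

Total Vd = 1.8 × 108 = 194.4 L
LD = Vd × C / S = 194.4 × 35.50 / 0.78 = 8848 mg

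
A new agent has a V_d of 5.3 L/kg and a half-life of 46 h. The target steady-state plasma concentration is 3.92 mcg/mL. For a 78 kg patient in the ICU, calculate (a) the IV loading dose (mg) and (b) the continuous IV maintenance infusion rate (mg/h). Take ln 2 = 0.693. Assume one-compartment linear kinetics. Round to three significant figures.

(a) 1620 mg; (b) 24.4 mg/h

Vd = 5.3 L/kg × 78 kg = 413.4 L
LD = Vd × C = 413.4 × 3.92 = 1621 mg
CL = 0.693 × Vd / t½ = 0.693 × 413.4 / 46 = 6.228 L/h
Infusion rate = CL × Css = 6.228 × 3.92 = 24.41 mg/h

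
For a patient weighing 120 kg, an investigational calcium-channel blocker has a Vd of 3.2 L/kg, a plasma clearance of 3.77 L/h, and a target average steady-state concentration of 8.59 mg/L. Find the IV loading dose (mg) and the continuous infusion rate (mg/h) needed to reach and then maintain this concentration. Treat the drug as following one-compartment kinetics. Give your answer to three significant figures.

Vd = 3.2 L/kg × 120 kg = 384.0 L
Loading dose = Vd × C = 384.0 × 8.59 = 3299 mg
Maintenance: replace elimination → rate = CL × Css = 3.770 × 8.59 = 32.38 mg/h

(a) 3300 mg; (b) 32.4 mg/h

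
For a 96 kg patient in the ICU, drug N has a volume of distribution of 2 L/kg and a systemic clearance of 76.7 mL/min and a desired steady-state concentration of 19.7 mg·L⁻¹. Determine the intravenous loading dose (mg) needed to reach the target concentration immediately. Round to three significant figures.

Total Vd = 2 × 96 = 192.0 L
LD = Vd × C = 192.0 × 19.70 = 3782 mg

3780 mg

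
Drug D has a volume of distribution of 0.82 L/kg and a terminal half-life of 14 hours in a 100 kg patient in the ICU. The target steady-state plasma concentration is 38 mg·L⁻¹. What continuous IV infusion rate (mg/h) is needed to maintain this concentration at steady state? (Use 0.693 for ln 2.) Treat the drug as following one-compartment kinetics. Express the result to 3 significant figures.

154 mg/h

Vd = 0.82 L/kg × 100 kg = 82.00 L
k = 0.693/14 = 0.04950 h⁻¹, so CL = k·Vd = 0.04950 × 82.00 = 4.059 L/h
Infusion rate = CL × Css = 4.059 × 38 = 154.2 mg/h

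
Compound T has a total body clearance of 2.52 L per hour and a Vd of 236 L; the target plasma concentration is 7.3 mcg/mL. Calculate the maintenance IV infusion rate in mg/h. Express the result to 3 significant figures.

Rate = CL × Css = 2.520 × 7.3 = 18.40 mg/h

18.4 mg/h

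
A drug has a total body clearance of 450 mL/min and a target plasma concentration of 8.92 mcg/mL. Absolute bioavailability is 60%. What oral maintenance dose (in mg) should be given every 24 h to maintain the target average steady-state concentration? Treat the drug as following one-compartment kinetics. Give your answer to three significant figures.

CL = 450 mL/min × 60/1000 = 27.00 L/h
D = CL × Css × τ / F = 27.00 × 8.92 × 24 / 0.6 = 9634 mg

9630 mg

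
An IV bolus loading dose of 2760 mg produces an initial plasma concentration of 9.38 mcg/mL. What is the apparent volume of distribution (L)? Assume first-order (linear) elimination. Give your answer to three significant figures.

Immediately after an IV bolus, C₀ = Dose / Vd, so Vd = Dose / C₀.
Vd = 2760 / 9.38 = 294.2 L

294 L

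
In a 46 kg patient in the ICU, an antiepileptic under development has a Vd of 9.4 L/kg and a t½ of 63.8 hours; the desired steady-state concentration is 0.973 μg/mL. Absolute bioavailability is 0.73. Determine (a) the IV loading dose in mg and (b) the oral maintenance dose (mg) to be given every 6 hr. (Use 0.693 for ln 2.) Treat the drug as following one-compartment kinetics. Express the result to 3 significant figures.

(a) 421 mg; (b) 37.6 mg

Total Vd = 9.4 × 46 = 432.4 L
LD = Vd × C = 432.4 × 0.973 = 420.7 mg
CL = 0.693 × Vd / t½ = 0.693 × 432.4 / 63.8 = 4.697 L/h
D = CL × Css × τ / F = 4.697 × 0.973 × 6 / 0.73 = 37.56 mg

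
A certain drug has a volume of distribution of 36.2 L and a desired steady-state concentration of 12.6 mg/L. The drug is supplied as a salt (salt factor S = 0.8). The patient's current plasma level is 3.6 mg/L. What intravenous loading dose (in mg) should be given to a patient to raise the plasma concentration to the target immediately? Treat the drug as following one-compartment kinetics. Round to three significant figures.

407 mg

The loading dose fills Vd to the target concentration.
Concentration deficit ΔC = 12.6 − 3.6 = 9.000 mg/L
LD = Vd × ΔC / S = 36.20 × 9.000 / 0.8 = 407.3 mg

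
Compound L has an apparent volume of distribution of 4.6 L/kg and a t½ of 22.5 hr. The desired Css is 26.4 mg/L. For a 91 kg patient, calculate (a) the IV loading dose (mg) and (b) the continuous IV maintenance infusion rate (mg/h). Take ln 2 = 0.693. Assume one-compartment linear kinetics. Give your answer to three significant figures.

(a) 11100 mg; (b) 340 mg/h

Vd = 4.6 L/kg × 91 kg = 418.6 L
LD = Vd × C = 418.6 × 26.4 = 11050 mg
CL = 0.693 × Vd / t½ = 0.693 × 418.6 / 22.5 = 12.89 L/h
Infusion rate = CL × Css = 12.89 × 26.4 = 340.3 mg/h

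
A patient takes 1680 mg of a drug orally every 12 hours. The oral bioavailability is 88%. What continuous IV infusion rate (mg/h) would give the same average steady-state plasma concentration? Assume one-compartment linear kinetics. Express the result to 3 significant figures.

Equivalent systemic input: infusion rate = F·D/τ.
Rate = 0.88 × 1680 / 12 = 123.2 mg/h

123 mg/h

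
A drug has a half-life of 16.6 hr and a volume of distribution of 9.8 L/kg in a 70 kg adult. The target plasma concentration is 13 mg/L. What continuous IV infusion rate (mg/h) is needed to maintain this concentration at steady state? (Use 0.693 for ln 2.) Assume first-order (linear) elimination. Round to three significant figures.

372 mg/h

Vd = 9.8 L/kg × 70 kg = 686.0 L
CL = ln 2 · Vd / t½ = 0.693 × 686.0 / 16.6 = 28.64 L/h
Infusion rate = CL × Css = 28.64 × 13 = 372.3 mg/h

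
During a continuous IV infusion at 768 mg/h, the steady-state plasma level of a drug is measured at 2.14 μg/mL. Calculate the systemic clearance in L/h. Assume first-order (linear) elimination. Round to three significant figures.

359 L/h

At steady state, infusion rate = CL × Css, so CL = rate / Css.
CL = 768 / 2.14 = 358.9 L/h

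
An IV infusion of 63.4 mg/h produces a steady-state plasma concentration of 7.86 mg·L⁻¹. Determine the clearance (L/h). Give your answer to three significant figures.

At steady state, infusion rate = CL × Css, so CL = rate / Css.
CL = 63.4 / 7.86 = 8.066 L/h

8.07 L/h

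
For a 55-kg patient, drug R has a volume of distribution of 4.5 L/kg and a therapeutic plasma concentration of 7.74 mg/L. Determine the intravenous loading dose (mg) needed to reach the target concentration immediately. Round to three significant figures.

1920 mg

Vd(total) = 55 kg × 4.5 L/kg = 247.5 L
The loading dose fills Vd to the target concentration.
LD = Vd × C = 247.5 × 7.740 = 1916 mg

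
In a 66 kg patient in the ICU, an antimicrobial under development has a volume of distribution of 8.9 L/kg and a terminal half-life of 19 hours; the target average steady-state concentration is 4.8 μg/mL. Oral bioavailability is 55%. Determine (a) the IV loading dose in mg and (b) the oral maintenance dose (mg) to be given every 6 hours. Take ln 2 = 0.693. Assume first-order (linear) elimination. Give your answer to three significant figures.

(a) 2820 mg; (b) 1120 mg

Vd(total) = 66 kg × 8.9 L/kg = 587.4 L
LD = Vd × C = 587.4 × 4.8 = 2820 mg
CL = 0.693 × Vd / t½ = 0.693 × 587.4 / 19 = 21.42 L/h
D = CL × Css × τ / F = 21.42 × 4.8 × 6 / 0.55 = 1122 mg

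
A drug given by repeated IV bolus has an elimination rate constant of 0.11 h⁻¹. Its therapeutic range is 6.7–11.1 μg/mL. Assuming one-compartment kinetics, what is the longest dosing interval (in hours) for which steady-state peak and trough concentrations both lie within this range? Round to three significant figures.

Between IV bolus doses, concentration decays as C = C₀·e^(−kτ), so C_peak/C_trough = e^(kτ).
τ_max = ln(C_peak/C_trough) / k = ln(11.1/6.7) / 0.1100 = 0.5048 / 0.1100 = 4.589 h

4.59 h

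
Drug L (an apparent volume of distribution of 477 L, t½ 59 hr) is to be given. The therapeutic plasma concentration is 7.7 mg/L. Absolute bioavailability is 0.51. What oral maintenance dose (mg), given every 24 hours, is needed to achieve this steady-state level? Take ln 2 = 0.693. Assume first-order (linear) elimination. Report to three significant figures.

k = 0.693/59 = 0.01175 h⁻¹, so CL = k·Vd = 0.01175 × 477.0 = 5.605 L/h
D = CL × Css × τ / F = 5.605 × 7.7 × 24 / 0.51 = 2031 mg

2030 mg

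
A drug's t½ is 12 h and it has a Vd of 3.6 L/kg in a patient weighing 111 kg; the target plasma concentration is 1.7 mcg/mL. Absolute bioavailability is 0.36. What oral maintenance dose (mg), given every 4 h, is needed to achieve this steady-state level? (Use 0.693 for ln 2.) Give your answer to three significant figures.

436 mg

Total Vd = 3.6 × 111 = 399.6 L
CL = ln 2 · Vd / t½ = 0.693 × 399.6 / 12 = 23.08 L/h
D = CL × Css × τ / F = 23.08 × 1.7 × 4 / 0.36 = 436.0 mg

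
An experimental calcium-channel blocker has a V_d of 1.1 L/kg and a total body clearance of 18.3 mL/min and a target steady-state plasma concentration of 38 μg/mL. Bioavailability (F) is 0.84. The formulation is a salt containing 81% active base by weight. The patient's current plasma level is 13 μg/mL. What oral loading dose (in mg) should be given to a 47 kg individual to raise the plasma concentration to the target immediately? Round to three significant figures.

1900 mg

Total Vd = 1.1 × 47 = 51.70 L
Concentration deficit ΔC = 38 − 13 = 25.00 mg/L
LD = Vd × ΔC / F / S = 51.70 × 25.00 / 0.84 / 0.81 = 1900 mg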